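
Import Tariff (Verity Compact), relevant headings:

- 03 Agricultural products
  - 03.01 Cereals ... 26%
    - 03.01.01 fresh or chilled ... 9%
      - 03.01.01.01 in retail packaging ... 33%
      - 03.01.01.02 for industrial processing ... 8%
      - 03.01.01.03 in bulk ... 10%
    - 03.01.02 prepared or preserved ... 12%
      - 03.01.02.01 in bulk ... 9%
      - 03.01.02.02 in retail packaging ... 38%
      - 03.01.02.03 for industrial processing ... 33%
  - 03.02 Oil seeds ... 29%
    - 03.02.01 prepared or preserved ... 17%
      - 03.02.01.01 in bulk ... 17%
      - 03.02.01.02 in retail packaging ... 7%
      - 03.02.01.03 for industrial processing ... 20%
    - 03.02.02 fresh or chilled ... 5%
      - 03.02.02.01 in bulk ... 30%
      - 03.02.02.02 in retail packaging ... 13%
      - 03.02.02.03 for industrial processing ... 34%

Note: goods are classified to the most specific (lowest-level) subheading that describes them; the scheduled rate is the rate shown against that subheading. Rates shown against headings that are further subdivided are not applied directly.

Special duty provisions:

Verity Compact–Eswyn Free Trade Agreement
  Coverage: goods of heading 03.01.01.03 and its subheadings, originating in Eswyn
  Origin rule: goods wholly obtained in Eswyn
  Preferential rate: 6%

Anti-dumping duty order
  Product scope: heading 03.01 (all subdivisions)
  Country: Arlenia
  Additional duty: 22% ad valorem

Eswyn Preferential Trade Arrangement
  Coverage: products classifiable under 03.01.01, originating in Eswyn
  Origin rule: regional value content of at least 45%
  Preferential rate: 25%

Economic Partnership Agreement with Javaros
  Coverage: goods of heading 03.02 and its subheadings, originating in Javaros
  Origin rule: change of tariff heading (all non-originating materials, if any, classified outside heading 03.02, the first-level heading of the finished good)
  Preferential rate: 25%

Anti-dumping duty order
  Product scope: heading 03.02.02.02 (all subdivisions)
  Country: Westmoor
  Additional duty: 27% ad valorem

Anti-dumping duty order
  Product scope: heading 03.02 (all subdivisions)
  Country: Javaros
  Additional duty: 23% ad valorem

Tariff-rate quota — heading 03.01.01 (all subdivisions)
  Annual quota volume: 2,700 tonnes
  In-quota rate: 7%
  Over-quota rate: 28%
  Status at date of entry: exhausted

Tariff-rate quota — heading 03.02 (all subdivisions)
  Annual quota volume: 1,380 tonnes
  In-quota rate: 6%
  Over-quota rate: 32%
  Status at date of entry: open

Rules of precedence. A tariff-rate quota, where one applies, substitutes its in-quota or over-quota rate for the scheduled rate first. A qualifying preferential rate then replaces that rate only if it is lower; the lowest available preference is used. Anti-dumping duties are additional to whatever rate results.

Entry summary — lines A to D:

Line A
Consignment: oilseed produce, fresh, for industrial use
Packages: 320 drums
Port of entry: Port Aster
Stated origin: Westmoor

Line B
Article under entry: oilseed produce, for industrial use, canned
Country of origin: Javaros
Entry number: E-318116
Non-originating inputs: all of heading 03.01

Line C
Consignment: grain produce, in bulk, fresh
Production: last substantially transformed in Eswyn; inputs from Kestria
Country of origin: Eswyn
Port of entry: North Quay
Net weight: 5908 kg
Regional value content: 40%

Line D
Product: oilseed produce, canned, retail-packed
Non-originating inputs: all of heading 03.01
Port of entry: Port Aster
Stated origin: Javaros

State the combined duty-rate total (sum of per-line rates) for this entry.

92%

Line A: oilseed → 03.02; fresh → 03.02.02; for industrial use → 03.02.02.03. Scheduled 34%. quota on 03.02 open → in-quota 6%. → 6%.
Line B: oilseed → 03.02; canned → 03.02.01; for industrial use → 03.02.01.03. Scheduled 20%. quota on 03.02 open → in-quota 6%; Javaros agreement on 03.02: CTH met → 25% available; preference 25% not lower than 6% → no reduction; anti-dumping (Javaros, 03.02): +23%; total 6% + 23% = 29%. → 29%.
Line C: grain → 03.01; fresh → 03.01.01; in bulk → 03.01.01.03. Scheduled 10%. quota on 03.01.01 exhausted → over-quota 28%; Eswyn agreement on 03.01.01.03: not wholly obtained; Eswyn agreement on 03.01.01: RVC < 45%. → 28%.
Line D: oilseed → 03.02; canned → 03.02.01; retail-packed → 03.02.01.02. Scheduled 7%. quota on 03.02 open → in-quota 6%; Javaros agreement on 03.02: CTH met → 25% available; preference 25% not lower than 6% → no reduction; anti-dumping (Javaros, 03.02): +23%; total 6% + 23% = 29%. → 29%.
Sum: 6% + 29% + 28% + 29% = 92%.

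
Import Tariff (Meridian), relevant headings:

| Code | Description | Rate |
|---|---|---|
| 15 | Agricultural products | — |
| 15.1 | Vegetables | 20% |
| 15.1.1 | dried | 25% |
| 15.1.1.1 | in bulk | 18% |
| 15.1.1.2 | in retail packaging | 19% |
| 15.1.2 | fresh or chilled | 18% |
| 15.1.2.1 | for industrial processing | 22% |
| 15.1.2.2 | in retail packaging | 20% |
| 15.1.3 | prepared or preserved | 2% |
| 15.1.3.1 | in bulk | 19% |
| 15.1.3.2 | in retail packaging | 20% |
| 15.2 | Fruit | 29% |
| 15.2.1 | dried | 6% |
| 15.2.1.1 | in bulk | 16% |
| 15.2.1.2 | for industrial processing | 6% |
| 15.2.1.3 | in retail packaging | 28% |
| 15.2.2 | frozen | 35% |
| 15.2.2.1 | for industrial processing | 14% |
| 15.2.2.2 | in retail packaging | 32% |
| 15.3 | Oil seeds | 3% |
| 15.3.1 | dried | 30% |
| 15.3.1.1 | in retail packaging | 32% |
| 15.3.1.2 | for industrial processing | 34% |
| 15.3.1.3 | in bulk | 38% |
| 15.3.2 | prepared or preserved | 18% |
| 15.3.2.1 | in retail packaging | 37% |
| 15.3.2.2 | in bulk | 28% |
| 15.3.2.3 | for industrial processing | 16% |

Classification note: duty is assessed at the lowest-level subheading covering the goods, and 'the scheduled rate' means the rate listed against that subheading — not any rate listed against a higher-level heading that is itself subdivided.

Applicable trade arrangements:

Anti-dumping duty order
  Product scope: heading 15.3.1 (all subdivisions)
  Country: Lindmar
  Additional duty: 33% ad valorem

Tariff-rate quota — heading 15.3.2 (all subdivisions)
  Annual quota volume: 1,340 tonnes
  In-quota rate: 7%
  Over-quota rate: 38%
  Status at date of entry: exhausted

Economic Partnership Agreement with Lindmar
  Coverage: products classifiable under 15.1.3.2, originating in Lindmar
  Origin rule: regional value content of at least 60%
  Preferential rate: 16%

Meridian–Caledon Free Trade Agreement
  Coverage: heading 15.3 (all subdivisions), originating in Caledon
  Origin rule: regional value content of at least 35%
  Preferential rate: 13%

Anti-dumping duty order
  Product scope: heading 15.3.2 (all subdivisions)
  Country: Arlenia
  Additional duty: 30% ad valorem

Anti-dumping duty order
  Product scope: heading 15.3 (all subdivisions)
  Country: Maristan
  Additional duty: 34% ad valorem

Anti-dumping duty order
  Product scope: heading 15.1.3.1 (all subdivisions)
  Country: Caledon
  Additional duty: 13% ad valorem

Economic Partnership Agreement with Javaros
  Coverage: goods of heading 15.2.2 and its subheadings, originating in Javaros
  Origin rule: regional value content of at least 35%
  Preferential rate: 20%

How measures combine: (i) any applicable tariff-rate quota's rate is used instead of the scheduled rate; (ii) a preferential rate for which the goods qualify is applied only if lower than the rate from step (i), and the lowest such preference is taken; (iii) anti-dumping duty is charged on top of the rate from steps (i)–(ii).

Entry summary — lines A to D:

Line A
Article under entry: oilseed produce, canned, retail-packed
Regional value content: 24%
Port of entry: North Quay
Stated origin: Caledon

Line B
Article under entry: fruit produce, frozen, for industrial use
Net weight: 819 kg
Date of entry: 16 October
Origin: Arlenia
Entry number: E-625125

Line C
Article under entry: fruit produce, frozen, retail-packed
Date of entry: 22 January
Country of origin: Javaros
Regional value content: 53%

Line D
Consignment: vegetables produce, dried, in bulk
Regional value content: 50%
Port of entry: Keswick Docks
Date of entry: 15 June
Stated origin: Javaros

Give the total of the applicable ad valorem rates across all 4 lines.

90%

Line A: oilseed → 15.3; canned → 15.3.2; retail-packed → 15.3.2.1. Scheduled 37%. quota on 15.3.2 exhausted → over-quota 38%; Caledon agreement on 15.3: RVC < 35%. → 38%.
Line B: fruit → 15.2; frozen → 15.2.2; for industrial use → 15.2.2.1. Scheduled 14%. No special measure applies. → 14%.
Line C: fruit → 15.2; frozen → 15.2.2; retail-packed → 15.2.2.2. Scheduled 32%. Javaros agreement on 15.2.2: RVC ≥ 35% → 20% available; preferential 20%. → 20%.
Line D: vegetables → 15.1; dried → 15.1.1; in bulk → 15.1.1.1. Scheduled 18%. Javaros agreement on 15.2.2: 15.1.1.1 not covered. → 18%.
Sum: 38% + 14% + 20% + 18% = 90%.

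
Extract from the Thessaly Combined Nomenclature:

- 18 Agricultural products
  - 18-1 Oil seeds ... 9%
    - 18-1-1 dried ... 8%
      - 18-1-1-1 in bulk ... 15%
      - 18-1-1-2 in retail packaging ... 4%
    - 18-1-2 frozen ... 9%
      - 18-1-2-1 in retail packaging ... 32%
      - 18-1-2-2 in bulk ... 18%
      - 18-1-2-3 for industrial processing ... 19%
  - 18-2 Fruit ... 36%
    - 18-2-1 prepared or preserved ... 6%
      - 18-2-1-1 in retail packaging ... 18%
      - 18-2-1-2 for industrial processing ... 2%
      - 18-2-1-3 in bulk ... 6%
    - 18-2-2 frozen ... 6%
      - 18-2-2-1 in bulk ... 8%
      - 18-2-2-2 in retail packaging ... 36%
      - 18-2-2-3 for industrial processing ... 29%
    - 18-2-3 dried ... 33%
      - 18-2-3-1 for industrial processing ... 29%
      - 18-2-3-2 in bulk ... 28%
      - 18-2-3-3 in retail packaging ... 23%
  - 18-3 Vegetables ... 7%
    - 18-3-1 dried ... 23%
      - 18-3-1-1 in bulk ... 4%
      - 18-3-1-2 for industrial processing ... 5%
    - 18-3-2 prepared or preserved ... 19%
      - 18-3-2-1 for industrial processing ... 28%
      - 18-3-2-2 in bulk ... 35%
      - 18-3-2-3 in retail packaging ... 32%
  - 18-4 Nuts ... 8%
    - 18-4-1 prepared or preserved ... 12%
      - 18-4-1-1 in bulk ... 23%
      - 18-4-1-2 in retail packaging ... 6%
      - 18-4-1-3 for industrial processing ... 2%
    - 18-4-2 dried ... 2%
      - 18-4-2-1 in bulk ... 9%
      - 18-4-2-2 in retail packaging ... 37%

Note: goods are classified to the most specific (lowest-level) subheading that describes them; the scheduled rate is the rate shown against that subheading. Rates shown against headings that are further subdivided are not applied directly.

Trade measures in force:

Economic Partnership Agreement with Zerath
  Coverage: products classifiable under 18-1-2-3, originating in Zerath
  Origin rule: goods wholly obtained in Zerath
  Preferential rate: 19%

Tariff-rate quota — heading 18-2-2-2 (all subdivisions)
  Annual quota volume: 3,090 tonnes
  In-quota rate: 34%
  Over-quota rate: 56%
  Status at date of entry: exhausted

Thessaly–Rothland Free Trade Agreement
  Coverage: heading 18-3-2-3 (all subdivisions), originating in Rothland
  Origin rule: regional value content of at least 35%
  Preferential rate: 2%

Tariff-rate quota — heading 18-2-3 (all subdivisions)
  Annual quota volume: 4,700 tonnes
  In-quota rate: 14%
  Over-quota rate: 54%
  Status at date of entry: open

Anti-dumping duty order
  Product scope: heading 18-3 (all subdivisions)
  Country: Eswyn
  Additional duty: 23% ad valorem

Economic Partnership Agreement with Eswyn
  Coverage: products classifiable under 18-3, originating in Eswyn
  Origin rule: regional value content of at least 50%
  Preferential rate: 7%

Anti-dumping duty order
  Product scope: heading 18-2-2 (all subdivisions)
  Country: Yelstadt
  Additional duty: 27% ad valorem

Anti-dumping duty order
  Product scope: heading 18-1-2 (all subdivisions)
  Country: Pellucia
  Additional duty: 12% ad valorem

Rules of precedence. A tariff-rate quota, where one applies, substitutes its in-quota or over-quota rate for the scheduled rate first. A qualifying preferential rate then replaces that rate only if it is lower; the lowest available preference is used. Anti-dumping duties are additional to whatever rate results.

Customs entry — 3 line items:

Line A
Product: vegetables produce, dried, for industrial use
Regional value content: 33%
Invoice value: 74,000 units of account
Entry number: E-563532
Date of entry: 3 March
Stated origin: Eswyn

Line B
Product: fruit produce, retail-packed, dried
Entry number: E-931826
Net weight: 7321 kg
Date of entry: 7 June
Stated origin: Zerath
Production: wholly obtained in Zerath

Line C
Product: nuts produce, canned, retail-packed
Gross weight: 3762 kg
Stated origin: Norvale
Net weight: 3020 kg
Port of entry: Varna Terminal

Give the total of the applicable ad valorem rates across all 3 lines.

Line A: vegetables → 18-3; dried → 18-3-1; for industrial use → 18-3-1-2. Scheduled 5%. Eswyn agreement on 18-3: RVC < 50%; anti-dumping (Eswyn, 18-3): +23%; total 5% + 23% = 28%. → 28%.
Line B: fruit → 18-2; dried → 18-2-3; retail-packed → 18-2-3-3. Scheduled 23%. quota on 18-2-3 open → in-quota 14%; Zerath agreement on 18-1-2-3: 18-2-3-3 not covered. → 14%.
Line C: nuts → 18-4; canned → 18-4-1; retail-packed → 18-4-1-2. Scheduled 6%. No special measure applies. → 6%.
Sum: 28% + 14% + 6% = 48%.

48%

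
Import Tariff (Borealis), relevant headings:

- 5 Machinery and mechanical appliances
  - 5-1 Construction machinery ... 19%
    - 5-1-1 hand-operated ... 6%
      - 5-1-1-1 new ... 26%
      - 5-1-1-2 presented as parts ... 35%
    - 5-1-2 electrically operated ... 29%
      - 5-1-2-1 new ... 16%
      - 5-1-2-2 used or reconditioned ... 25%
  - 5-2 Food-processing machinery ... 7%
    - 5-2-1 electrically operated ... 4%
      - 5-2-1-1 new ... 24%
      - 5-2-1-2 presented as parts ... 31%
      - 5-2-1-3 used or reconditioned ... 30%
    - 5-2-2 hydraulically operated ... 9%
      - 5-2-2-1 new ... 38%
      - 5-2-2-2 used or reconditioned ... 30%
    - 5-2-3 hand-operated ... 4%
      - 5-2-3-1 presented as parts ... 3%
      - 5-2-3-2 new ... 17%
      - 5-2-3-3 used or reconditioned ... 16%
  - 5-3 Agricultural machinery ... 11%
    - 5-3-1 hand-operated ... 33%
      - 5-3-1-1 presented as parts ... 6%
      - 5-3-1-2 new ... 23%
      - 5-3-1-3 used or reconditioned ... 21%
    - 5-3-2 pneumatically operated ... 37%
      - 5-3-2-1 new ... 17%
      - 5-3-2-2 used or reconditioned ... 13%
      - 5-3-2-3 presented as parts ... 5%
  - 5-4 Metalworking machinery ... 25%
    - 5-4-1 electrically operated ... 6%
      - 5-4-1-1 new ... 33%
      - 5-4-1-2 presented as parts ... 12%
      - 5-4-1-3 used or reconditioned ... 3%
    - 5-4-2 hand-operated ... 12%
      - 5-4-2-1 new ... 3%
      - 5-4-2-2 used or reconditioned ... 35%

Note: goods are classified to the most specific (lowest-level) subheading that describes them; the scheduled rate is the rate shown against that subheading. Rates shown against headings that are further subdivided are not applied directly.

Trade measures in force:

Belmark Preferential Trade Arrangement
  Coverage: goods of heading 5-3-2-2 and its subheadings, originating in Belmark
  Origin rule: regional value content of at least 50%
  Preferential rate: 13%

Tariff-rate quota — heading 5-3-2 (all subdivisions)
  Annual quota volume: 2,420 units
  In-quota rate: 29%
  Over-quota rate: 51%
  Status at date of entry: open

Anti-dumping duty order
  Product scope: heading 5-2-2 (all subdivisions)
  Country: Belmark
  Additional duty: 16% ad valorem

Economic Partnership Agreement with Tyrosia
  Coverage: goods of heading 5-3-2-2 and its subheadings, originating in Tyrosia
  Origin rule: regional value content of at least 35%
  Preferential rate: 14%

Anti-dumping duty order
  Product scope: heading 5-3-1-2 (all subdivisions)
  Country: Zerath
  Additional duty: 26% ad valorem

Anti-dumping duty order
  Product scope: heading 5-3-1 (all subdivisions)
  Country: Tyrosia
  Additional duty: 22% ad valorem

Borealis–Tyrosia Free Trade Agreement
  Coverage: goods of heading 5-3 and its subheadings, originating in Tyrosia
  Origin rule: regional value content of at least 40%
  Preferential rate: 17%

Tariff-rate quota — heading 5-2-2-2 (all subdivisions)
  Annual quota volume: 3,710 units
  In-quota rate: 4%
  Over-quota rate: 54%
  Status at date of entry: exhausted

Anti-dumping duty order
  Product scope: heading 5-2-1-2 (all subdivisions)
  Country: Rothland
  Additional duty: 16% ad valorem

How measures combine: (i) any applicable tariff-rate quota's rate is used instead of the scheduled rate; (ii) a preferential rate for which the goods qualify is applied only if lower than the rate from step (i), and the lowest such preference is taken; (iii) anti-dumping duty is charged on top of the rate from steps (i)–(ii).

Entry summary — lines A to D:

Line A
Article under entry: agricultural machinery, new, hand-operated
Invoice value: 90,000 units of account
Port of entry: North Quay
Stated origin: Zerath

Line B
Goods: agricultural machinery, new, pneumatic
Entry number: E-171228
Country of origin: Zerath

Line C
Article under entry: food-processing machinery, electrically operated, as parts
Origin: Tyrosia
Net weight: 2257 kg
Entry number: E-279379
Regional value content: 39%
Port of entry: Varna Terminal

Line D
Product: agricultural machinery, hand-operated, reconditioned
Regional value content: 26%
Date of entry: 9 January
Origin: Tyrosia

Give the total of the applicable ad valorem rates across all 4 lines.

Line A: agricultural → 5-3; hand-operated → 5-3-1; new → 5-3-1-2. Scheduled 23%. anti-dumping (Zerath, 5-3-1-2): +26%; total 23% + 26% = 49%. → 49%.
Line B: agricultural → 5-3; pneumatic → 5-3-2; new → 5-3-2-1. Scheduled 17%. quota on 5-3-2 open → in-quota 29%. → 29%.
Line C: food-processing → 5-2; electrically operated → 5-2-1; as parts → 5-2-1-2. Scheduled 31%. Tyrosia agreement on 5-3-2-2: 5-2-1-2 not covered; Tyrosia agreement on 5-3: 5-2-1-2 not covered. → 31%.
Line D: agricultural → 5-3; hand-operated → 5-3-1; reconditioned → 5-3-1-3. Scheduled 21%. Tyrosia agreement on 5-3-2-2: 5-3-1-3 not covered; Tyrosia agreement on 5-3: RVC < 40%; anti-dumping (Tyrosia, 5-3-1): +22%; total 21% + 22% = 43%. → 43%.
Sum: 49% + 29% + 31% + 43% = 152%.

152%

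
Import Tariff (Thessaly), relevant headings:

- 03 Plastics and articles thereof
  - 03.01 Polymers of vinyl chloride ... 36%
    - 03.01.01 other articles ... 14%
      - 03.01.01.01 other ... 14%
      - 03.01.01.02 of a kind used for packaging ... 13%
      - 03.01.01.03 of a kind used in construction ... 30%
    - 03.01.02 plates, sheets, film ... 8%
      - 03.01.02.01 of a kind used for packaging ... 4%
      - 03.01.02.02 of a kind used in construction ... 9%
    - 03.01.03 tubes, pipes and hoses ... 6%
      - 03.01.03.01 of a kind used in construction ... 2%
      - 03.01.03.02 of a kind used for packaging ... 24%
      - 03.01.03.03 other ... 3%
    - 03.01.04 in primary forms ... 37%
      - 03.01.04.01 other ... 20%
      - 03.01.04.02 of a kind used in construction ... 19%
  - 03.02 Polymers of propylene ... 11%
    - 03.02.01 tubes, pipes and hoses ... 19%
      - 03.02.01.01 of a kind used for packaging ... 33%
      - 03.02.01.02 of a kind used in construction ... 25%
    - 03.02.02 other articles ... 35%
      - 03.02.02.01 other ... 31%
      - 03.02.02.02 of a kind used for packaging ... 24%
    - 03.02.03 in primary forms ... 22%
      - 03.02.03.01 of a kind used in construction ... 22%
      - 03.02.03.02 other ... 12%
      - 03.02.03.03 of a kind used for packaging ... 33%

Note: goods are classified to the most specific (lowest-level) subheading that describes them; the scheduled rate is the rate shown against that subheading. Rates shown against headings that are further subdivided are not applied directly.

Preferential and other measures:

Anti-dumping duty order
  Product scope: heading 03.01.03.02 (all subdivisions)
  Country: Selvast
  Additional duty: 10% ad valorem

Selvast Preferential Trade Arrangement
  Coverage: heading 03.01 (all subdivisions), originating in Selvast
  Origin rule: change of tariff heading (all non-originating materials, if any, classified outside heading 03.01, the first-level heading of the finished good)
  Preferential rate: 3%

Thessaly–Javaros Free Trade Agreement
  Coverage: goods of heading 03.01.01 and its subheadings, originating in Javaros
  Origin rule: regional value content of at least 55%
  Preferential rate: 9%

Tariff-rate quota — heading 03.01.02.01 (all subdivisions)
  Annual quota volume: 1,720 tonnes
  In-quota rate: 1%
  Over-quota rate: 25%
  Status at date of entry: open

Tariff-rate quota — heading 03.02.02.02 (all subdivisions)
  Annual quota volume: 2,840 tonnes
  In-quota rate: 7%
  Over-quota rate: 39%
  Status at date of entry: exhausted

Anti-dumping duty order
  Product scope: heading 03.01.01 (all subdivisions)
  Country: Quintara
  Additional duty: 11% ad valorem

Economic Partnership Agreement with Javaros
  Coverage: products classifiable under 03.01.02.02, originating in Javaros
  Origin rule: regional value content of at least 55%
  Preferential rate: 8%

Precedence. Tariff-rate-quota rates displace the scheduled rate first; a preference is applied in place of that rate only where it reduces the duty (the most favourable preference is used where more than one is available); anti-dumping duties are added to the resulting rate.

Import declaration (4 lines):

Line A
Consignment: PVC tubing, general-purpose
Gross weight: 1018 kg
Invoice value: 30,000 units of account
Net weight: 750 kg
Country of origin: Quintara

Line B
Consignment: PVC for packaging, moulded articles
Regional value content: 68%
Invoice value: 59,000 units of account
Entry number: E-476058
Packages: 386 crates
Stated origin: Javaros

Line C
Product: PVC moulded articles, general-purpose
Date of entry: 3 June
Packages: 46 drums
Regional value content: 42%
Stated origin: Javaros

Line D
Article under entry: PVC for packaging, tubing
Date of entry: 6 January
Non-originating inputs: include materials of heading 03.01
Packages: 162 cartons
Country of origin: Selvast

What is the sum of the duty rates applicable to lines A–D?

60%

Line A: PVC → 03.01; tubing → 03.01.03; general-purpose → 03.01.03.03. Scheduled 3%. No special measure applies. → 3%.
Line B: PVC → 03.01; moulded articles → 03.01.01; for packaging → 03.01.01.02. Scheduled 13%. Javaros agreement on 03.01.01: RVC ≥ 55% → 9% available; Javaros agreement on 03.01.02.02: 03.01.01.02 not covered; preferential 9%. → 9%.
Line C: PVC → 03.01; moulded articles → 03.01.01; general-purpose → 03.01.01.01. Scheduled 14%. Javaros agreement on 03.01.01: RVC < 55%; Javaros agreement on 03.01.02.02: 03.01.01.01 not covered. → 14%.
Line D: PVC → 03.01; tubing → 03.01.03; for packaging → 03.01.03.02. Scheduled 24%. Selvast agreement on 03.01: CTH not met; anti-dumping (Selvast, 03.01.03.02): +10%; total 24% + 10% = 34%. → 34%.
Sum: 3% + 9% + 14% + 34% = 60%.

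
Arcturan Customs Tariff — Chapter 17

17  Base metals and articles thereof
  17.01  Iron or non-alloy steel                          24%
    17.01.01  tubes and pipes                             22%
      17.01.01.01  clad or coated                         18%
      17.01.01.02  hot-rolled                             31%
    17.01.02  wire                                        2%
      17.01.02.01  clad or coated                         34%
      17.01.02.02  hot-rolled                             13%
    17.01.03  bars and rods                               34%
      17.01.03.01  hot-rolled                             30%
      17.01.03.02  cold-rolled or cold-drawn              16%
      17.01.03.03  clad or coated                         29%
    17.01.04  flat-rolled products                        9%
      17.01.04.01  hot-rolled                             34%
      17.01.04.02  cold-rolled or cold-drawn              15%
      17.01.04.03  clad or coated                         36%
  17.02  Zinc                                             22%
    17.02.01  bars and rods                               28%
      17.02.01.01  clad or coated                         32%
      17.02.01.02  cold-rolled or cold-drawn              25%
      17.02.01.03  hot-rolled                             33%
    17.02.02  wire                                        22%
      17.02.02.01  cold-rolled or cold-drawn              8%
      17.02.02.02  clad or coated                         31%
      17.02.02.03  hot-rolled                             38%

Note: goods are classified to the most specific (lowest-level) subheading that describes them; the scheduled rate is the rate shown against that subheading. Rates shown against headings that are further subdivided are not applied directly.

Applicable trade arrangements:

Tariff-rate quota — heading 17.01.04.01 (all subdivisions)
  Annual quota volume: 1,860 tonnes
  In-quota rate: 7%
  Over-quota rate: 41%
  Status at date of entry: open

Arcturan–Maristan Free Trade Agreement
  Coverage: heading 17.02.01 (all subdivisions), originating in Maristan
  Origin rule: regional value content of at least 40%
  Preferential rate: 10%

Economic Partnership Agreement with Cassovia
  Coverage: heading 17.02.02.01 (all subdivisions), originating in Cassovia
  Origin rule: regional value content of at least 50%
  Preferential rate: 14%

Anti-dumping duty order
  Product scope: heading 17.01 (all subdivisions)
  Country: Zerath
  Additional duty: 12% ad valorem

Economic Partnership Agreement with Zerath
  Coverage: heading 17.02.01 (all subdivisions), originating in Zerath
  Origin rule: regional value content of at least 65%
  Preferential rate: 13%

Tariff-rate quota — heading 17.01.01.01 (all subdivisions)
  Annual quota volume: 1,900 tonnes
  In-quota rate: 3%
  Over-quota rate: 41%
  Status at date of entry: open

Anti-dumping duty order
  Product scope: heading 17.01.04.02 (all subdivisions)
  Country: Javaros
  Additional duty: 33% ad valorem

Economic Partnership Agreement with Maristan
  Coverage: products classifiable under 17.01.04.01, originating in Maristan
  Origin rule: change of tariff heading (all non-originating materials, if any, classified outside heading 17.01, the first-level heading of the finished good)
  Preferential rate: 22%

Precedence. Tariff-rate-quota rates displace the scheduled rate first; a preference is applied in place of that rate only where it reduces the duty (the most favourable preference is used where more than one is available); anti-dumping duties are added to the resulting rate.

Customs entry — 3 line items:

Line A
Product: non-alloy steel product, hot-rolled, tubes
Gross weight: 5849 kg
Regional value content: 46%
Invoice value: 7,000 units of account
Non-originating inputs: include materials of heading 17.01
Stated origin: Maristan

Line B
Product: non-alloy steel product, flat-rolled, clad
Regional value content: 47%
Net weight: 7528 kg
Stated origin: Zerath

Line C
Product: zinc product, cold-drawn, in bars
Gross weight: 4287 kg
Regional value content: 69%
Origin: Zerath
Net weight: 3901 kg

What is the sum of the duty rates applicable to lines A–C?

92%

Line A: non-alloy steel → 17.01; tubes → 17.01.01; hot-rolled → 17.01.01.02. Scheduled 31%. Maristan agreement on 17.02.01: 17.01.01.02 not covered; Maristan agreement on 17.01.04.01: 17.01.01.02 not covered. → 31%.
Line B: non-alloy steel → 17.01; flat-rolled → 17.01.04; clad → 17.01.04.03. Scheduled 36%. Zerath agreement on 17.02.01: 17.01.04.03 not covered; anti-dumping (Zerath, 17.01): +12%; total 36% + 12% = 48%. → 48%.
Line C: zinc → 17.02; in bars → 17.02.01; cold-drawn → 17.02.01.02. Scheduled 25%. Zerath agreement on 17.02.01: RVC ≥ 65% → 13% available; preferential 13%. → 13%.
Sum: 31% + 48% + 13% = 92%.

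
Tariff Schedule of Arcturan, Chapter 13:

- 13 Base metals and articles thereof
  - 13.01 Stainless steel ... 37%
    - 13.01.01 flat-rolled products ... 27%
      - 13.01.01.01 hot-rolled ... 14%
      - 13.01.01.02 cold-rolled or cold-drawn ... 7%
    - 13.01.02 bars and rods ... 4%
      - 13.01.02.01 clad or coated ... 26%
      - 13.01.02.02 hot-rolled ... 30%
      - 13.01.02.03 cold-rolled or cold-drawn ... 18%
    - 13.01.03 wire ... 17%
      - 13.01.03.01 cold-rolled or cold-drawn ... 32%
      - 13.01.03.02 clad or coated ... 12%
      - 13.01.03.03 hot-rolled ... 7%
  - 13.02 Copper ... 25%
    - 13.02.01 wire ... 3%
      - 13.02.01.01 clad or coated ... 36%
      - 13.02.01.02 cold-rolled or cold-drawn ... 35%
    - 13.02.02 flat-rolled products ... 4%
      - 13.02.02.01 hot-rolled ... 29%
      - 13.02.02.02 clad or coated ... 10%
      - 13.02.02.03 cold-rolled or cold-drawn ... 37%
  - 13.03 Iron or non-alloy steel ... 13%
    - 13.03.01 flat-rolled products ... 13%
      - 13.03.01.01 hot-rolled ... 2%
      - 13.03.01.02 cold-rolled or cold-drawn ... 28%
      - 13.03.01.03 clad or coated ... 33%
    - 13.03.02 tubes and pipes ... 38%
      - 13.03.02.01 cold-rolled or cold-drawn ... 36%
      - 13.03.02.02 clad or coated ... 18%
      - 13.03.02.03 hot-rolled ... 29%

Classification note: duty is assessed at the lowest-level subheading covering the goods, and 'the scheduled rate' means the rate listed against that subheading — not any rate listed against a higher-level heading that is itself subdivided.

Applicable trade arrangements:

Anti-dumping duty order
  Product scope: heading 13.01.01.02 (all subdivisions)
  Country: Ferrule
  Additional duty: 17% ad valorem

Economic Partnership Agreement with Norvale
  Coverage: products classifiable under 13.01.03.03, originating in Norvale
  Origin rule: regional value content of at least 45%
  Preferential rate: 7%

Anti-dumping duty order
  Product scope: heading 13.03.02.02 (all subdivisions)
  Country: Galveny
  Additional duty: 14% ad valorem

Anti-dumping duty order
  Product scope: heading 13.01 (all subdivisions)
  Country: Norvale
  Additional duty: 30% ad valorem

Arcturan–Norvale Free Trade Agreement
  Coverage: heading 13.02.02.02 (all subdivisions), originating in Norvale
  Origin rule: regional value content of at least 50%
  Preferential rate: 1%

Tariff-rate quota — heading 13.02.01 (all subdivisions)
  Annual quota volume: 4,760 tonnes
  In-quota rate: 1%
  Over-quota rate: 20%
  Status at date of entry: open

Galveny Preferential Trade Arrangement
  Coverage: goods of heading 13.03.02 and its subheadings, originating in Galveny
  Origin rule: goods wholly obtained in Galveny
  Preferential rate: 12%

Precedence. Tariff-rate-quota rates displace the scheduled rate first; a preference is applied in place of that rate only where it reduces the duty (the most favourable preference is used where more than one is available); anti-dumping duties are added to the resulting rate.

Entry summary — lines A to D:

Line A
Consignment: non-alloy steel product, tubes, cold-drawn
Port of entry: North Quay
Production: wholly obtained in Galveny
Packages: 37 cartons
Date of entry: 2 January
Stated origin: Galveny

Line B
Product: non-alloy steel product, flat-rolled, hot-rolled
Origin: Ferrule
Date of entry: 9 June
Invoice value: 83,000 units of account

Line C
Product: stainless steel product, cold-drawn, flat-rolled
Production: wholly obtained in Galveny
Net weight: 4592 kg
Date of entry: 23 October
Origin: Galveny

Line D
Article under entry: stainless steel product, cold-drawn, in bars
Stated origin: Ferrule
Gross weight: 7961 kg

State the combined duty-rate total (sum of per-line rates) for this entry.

39%

Line A: non-alloy steel → 13.03; tubes → 13.03.02; cold-drawn → 13.03.02.01. Scheduled 36%. Galveny agreement on 13.03.02: wholly obtained → 12% available; preferential 12%. → 12%.
Line B: non-alloy steel → 13.03; flat-rolled → 13.03.01; hot-rolled → 13.03.01.01. Scheduled 2%. No special measure applies. → 2%.
Line C: stainless steel → 13.01; flat-rolled → 13.01.01; cold-drawn → 13.01.01.02. Scheduled 7%. Galveny agreement on 13.03.02: 13.01.01.02 not covered. → 7%.
Line D: stainless steel → 13.01; in bars → 13.01.02; cold-drawn → 13.01.02.03. Scheduled 18%. No special measure applies. → 18%.
Sum: 12% + 2% + 7% + 18% = 39%.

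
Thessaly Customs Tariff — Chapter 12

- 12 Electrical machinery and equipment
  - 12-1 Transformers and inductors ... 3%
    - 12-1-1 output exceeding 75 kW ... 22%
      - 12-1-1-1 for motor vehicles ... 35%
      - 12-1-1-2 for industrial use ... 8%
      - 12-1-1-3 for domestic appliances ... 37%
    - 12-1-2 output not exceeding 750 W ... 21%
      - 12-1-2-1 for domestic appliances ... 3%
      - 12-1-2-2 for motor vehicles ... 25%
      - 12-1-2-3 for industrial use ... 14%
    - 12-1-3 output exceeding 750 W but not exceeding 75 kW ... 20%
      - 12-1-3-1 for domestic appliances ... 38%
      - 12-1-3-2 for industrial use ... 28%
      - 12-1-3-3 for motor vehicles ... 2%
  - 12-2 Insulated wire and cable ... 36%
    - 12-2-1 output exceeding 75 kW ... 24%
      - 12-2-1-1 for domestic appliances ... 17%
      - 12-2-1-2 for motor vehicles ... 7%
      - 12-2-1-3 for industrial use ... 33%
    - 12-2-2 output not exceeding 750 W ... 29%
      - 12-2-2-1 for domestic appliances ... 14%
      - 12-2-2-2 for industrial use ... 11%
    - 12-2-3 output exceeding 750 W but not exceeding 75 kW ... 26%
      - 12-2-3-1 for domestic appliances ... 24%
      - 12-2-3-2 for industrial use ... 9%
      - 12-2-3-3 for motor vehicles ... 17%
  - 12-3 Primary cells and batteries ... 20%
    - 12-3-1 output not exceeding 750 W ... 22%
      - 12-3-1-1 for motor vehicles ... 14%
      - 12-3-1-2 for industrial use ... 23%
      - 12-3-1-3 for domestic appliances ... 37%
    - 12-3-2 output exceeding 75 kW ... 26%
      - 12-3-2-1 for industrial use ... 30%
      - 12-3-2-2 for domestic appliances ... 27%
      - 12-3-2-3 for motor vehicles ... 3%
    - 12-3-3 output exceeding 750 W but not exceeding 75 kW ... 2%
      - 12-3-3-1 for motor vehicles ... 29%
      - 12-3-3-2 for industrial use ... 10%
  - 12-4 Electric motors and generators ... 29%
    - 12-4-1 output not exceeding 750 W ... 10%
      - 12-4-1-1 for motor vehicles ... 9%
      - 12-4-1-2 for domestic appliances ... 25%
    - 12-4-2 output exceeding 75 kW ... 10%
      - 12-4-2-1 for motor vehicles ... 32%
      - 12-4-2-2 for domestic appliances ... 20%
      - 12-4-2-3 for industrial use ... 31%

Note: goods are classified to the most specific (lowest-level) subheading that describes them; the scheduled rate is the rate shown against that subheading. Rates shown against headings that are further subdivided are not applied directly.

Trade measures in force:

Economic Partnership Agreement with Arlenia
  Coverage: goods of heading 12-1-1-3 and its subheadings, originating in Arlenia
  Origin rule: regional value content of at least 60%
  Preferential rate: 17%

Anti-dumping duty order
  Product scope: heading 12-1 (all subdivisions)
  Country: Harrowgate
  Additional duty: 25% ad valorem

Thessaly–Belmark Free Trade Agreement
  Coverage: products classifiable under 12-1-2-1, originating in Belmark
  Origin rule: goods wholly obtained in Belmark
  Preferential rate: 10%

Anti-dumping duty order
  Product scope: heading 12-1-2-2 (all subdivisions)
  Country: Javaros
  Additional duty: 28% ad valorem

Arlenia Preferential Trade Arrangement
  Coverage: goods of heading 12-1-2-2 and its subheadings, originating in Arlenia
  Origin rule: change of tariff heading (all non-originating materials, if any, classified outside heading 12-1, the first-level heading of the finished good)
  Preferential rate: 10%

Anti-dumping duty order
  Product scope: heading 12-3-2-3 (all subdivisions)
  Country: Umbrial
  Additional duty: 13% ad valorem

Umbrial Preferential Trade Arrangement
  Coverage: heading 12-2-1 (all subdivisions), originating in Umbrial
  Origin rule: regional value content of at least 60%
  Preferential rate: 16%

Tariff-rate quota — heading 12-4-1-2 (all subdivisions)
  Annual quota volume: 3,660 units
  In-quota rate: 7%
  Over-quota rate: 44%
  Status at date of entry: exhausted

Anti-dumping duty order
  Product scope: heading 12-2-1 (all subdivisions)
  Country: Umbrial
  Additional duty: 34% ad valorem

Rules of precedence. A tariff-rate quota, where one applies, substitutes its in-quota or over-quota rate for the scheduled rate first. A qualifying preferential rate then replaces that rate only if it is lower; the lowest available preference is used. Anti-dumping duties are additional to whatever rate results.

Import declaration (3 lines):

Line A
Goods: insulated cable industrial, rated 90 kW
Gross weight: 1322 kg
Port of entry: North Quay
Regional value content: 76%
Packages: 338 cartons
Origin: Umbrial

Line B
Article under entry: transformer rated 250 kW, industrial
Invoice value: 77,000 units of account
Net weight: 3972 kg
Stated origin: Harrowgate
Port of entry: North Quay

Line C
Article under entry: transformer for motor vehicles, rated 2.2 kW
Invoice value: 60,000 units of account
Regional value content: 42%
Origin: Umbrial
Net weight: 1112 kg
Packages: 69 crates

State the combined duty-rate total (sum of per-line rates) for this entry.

Line A: insulated cable → 12-2; rated 90 kW → 12-2-1; industrial → 12-2-1-3. Scheduled 33%. Umbrial agreement on 12-2-1: RVC ≥ 60% → 16% available; preferential 16%; anti-dumping (Umbrial, 12-2-1): +34%; total 16% + 34% = 50%. → 50%.
Line B: transformer → 12-1; rated 250 kW → 12-1-1; industrial → 12-1-1-2. Scheduled 8%. anti-dumping (Harrowgate, 12-1): +25%; total 8% + 25% = 33%. → 33%.
Line C: transformer → 12-1; rated 2.2 kW → 12-1-3; for motor vehicles → 12-1-3-3. Scheduled 2%. Umbrial agreement on 12-2-1: 12-1-3-3 not covered. → 2%.
Sum: 50% + 33% + 2% = 85%.

85%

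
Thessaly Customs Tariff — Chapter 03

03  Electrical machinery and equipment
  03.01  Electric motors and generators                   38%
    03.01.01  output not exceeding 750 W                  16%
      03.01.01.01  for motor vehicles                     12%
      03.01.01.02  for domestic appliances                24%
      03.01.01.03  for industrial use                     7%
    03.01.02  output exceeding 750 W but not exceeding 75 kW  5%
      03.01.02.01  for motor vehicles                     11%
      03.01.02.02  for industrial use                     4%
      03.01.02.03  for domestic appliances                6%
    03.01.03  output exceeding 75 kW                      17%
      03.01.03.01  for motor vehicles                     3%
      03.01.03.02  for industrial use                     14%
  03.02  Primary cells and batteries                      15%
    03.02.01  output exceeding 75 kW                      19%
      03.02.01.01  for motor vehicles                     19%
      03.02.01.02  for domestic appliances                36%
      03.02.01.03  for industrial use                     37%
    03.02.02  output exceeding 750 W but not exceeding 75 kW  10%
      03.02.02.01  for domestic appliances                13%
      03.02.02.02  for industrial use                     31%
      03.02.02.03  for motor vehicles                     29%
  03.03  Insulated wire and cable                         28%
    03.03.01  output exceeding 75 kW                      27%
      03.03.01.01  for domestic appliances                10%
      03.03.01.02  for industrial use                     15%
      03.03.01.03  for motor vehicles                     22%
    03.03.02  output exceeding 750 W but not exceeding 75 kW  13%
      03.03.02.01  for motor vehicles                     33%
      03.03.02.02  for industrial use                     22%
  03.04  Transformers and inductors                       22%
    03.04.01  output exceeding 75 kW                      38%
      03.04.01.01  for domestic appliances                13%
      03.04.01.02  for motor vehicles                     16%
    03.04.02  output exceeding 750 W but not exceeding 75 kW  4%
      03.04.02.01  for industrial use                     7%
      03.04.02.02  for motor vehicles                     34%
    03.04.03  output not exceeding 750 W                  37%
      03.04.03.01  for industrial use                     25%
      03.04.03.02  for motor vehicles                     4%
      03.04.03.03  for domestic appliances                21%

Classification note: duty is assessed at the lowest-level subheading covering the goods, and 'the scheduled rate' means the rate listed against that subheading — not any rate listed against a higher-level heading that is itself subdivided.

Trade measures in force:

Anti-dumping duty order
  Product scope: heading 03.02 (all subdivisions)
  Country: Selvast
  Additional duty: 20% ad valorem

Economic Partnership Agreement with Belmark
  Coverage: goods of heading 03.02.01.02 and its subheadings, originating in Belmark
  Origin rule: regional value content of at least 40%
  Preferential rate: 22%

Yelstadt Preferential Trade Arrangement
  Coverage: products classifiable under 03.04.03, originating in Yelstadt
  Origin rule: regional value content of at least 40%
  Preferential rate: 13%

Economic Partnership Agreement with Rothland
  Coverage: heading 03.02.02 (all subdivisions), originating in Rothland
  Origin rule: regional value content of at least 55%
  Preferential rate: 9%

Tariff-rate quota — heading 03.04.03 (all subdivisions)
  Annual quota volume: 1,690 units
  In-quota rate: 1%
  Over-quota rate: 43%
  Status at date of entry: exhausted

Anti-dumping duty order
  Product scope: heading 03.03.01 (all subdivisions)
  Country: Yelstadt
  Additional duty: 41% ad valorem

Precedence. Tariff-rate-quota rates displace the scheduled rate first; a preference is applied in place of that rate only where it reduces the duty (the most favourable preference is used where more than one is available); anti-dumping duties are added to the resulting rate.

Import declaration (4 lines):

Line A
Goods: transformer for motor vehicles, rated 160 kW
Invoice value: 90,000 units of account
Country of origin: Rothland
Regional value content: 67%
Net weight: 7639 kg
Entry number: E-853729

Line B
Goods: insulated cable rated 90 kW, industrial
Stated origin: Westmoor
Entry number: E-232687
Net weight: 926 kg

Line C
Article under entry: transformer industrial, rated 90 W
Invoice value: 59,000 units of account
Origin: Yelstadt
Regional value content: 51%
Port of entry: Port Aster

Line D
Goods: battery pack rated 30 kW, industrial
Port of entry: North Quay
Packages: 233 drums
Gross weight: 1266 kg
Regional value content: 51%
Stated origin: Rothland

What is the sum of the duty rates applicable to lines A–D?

Line A: transformer → 03.04; rated 160 kW → 03.04.01; for motor vehicles → 03.04.01.02. Scheduled 16%. Rothland agreement on 03.02.02: 03.04.01.02 not covered. → 16%.
Line B: insulated cable → 03.03; rated 90 kW → 03.03.01; industrial → 03.03.01.02. Scheduled 15%. No special measure applies. → 15%.
Line C: transformer → 03.04; rated 90 W → 03.04.03; industrial → 03.04.03.01. Scheduled 25%. quota on 03.04.03 exhausted → over-quota 43%; Yelstadt agreement on 03.04.03: RVC ≥ 40% → 13% available; preferential 13%. → 13%.
Line D: battery pack → 03.02; rated 30 kW → 03.02.02; industrial → 03.02.02.02. Scheduled 31%. Rothland agreement on 03.02.02: RVC < 55%. → 31%.
Sum: 16% + 15% + 13% + 31% = 75%.

75%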